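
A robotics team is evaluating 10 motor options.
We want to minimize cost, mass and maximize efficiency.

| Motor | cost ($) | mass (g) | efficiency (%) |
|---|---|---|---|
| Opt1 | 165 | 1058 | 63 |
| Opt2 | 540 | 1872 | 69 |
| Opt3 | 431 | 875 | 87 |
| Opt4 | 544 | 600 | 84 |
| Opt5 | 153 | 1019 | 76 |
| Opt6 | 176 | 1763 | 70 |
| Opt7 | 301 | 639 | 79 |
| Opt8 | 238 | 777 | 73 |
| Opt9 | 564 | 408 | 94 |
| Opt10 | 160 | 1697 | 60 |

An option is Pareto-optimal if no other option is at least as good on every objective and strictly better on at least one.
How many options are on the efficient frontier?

6

Opt1: dominated by Opt5 (cost 153≤165, mass 1019≤1058, efficiency 76≥63).
Opt2: dominated by Opt3 (cost 431≤540, mass 875≤1872, efficiency 87≥69).
Opt3: not dominated.
Opt4: not dominated.
Opt5: not dominated (best cost).
Opt6: dominated by Opt5 (cost 153≤176, mass 1019≤1763, efficiency 76≥70).
Opt7: not dominated.
Opt8: not dominated.
Opt9: not dominated (best mass).
Opt10: dominated by Opt5 (cost 153≤160, mass 1019≤1697, efficiency 76≥60).
Pareto-optimal: Opt3, Opt4, Opt5, Opt7, Opt8, Opt9 → 6.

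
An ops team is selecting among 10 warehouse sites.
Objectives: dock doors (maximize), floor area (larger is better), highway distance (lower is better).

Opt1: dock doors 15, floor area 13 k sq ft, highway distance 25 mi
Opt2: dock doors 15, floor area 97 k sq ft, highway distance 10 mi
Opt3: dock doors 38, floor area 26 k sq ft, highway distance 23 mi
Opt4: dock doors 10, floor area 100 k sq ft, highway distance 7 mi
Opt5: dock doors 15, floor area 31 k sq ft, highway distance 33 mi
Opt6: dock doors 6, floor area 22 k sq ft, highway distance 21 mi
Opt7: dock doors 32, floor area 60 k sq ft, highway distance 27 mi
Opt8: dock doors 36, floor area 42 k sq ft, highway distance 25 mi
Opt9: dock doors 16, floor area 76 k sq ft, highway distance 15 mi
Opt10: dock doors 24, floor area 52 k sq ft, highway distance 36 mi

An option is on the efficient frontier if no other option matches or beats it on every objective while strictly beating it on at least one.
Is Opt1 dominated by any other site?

Yes

Opt2 vs Opt1: dock doors 15≥15, floor area 97≥13, highway distance 10≤25 — Opt2 is at least as good on every objective and strictly better on at least one, so Opt2 dominates Opt1.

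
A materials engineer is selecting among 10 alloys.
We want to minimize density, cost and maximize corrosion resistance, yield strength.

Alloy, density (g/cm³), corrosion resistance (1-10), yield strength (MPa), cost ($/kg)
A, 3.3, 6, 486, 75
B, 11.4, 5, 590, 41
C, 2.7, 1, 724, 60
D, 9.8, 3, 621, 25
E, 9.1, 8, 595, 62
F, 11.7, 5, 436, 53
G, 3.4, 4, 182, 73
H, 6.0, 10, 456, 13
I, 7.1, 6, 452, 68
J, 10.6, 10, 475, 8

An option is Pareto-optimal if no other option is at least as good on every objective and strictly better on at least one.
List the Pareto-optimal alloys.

A, B, C, D, E, G, H, J

A: not dominated.
B: not dominated.
C: not dominated (best density).
D: not dominated.
E: not dominated.
F: dominated by B (density 11.4≤11.7, corrosion resistance 5≥5, yield strength 590≥436, cost 41≤53).
G: not dominated.
H: not dominated.
I: dominated by H (density 6.0≤7.1, corrosion resistance 10≥6, yield strength 456≥452, cost 13≤68).
J: not dominated (best cost).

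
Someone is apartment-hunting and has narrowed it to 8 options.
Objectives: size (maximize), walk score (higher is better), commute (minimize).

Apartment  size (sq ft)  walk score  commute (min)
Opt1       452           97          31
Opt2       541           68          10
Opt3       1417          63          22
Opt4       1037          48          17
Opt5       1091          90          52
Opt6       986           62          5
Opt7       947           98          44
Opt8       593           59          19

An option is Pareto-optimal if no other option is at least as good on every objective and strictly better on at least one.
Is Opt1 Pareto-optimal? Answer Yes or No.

Opt2: worse on walk score (68 vs 97).
Opt3: worse on walk score (63 vs 97).
Opt4: worse on walk score (48 vs 97).
Opt5: worse on walk score (90 vs 97).
Opt6: worse on walk score (62 vs 97).
Opt7: worse on commute (44 vs 31).
Opt8: worse on walk score (59 vs 97).
No option is at least as good as Opt1 on every objective and strictly better on one.

Yes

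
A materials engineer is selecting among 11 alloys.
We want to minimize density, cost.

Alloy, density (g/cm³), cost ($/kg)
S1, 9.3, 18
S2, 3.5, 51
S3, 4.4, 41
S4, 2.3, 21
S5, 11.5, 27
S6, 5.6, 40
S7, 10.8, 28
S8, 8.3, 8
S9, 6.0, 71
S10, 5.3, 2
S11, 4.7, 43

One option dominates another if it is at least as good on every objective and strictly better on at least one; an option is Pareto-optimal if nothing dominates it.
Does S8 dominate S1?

S8 vs S1: density 8.3≤9.3, cost 8≤18 — S8 is at least as good on every objective with at least one strict improvement.

Yes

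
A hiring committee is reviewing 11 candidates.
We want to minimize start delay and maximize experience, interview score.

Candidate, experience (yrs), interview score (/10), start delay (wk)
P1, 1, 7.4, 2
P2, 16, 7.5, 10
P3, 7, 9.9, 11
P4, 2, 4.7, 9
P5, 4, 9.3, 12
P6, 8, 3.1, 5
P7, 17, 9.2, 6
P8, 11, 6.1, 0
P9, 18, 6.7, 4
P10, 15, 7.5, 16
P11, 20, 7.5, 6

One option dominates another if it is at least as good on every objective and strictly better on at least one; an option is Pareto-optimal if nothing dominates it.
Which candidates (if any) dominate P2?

P7, P11

P7: experience 17≥16, interview score 9.2≥7.5, start delay 6≤10 — dominates P2.
P11: experience 20≥16, interview score 7.5≥7.5, start delay 6≤10 — dominates P2.
Others (P1, P3, P4, P5, P6, P8, P9, P10) are each worse than P2 on at least one objective.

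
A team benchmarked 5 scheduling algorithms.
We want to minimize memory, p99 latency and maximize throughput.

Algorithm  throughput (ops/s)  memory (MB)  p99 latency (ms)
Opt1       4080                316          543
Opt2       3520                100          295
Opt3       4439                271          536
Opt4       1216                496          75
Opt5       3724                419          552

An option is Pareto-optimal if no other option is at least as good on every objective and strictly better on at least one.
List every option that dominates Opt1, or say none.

Opt3: throughput 4439≥4080, memory 271≤316, p99 latency 536≤543 — dominates Opt1.
Others (Opt2, Opt4, Opt5) are each worse than Opt1 on at least one objective.

Opt3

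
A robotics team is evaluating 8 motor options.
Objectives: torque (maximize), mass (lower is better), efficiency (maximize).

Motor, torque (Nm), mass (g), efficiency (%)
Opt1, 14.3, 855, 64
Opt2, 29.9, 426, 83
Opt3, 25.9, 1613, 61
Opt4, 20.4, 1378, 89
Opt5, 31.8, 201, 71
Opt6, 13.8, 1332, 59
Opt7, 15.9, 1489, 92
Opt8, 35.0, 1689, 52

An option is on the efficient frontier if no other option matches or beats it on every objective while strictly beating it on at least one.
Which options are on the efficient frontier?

Opt1: dominated by Opt2 (torque 29.9≥14.3, mass 426≤855, efficiency 83≥64).
Opt2: not dominated.
Opt3: dominated by Opt2 (torque 29.9≥25.9, mass 426≤1613, efficiency 83≥61).
Opt4: not dominated.
Opt5: not dominated (best mass).
Opt6: dominated by Opt1 (torque 14.3≥13.8, mass 855≤1332, efficiency 64≥59).
Opt7: not dominated (best efficiency).
Opt8: not dominated (best torque).

Opt2, Opt4, Opt5, Opt7, Opt8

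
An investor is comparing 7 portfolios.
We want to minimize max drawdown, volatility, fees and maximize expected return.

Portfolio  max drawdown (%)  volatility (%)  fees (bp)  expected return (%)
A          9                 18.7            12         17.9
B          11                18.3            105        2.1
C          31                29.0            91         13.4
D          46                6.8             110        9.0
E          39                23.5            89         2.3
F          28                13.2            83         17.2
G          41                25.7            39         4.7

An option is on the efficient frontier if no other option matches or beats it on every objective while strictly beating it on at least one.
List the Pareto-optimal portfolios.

A: not dominated (best max drawdown).
B: not dominated.
C: dominated by A (max drawdown 9≤31, volatility 18.7≤29.0, fees 12≤91, expected return 17.9≥13.4).
D: not dominated (best volatility).
E: dominated by A (max drawdown 9≤39, volatility 18.7≤23.5, fees 12≤89, expected return 17.9≥2.3).
F: not dominated.
G: dominated by A (max drawdown 9≤41, volatility 18.7≤25.7, fees 12≤39, expected return 17.9≥4.7).

A, B, D, F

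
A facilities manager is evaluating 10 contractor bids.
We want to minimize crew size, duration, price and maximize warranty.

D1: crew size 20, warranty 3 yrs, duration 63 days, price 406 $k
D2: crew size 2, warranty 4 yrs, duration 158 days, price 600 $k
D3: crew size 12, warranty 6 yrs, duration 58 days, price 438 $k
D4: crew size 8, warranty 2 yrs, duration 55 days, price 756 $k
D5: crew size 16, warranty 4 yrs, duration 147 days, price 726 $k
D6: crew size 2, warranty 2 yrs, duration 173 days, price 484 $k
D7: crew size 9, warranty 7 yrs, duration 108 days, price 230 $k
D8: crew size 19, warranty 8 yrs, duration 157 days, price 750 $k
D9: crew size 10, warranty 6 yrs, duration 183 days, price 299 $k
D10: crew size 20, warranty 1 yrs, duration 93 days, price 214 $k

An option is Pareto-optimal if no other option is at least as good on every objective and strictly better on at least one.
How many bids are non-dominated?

8

D1: not dominated.
D2: not dominated.
D3: not dominated.
D4: not dominated (best duration).
D5: dominated by D3 (crew size 12≤16, warranty 6≥4, duration 58≤147, price 438≤726).
D6: not dominated.
D7: not dominated.
D8: not dominated (best warranty).
D9: dominated by D7 (crew size 9≤10, warranty 7≥6, duration 108≤183, price 230≤299).
D10: not dominated (best price).
Pareto-optimal: D1, D2, D3, D4, D6, D7, D8, D10 → 8.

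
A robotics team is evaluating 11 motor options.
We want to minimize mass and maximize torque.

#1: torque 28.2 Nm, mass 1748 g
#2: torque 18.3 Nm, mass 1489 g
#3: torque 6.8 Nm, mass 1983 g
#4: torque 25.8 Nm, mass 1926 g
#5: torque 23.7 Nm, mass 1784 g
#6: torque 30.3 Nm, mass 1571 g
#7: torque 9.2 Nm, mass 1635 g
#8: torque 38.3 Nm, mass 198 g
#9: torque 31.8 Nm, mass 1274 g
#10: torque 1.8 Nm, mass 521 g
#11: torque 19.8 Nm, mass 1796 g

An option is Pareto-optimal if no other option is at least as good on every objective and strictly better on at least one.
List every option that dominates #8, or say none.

#1: worse on torque (28.2 vs 38.3).
#2: worse on torque (18.3 vs 38.3).
#3: worse on torque (6.8 vs 38.3).
#4: worse on torque (25.8 vs 38.3).
#5: worse on torque (23.7 vs 38.3).
#6: worse on torque (30.3 vs 38.3).
#7: worse on torque (9.2 vs 38.3).
#9: worse on torque (31.8 vs 38.3).
#10: worse on torque (1.8 vs 38.3).
#11: worse on torque (19.8 vs 38.3).
No option dominates #8.

none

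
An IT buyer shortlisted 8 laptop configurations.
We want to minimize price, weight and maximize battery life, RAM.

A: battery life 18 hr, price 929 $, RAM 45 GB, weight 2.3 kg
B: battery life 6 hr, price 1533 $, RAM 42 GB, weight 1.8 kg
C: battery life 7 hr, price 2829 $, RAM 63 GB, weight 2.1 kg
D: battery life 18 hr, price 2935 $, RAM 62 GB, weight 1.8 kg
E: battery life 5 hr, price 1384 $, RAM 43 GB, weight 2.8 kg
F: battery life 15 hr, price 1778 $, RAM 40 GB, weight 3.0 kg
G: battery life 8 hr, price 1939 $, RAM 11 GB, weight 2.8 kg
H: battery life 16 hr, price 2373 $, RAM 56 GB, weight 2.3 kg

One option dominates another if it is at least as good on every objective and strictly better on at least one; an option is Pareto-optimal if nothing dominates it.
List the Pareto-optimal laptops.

A: not dominated (best price).
B: not dominated.
C: not dominated (best RAM).
D: not dominated.
E: dominated by A (battery life 18≥5, price 929≤1384, RAM 45≥43, weight 2.3≤2.8).
F: dominated by A (battery life 18≥15, price 929≤1778, RAM 45≥40, weight 2.3≤3.0).
G: dominated by A (battery life 18≥8, price 929≤1939, RAM 45≥11, weight 2.3≤2.8).
H: not dominated.

A, B, C, D, H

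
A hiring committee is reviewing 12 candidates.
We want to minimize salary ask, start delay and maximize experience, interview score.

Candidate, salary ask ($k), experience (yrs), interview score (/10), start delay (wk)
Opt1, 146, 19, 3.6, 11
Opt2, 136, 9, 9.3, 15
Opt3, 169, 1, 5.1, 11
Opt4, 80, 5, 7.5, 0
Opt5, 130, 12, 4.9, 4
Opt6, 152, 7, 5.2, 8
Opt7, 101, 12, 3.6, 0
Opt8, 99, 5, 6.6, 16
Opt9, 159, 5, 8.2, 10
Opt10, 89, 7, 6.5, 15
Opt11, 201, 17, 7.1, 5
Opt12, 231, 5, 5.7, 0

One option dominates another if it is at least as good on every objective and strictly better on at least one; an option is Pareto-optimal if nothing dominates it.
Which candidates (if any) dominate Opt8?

Opt4

Opt4: salary ask 80≤99, experience 5≥5, interview score 7.5≥6.6, start delay 0≤16 — dominates Opt8.
Others (Opt1, Opt2, Opt3, Opt5, Opt6, Opt7, Opt9, Opt10, Opt11, Opt12) are each worse than Opt8 on at least one objective.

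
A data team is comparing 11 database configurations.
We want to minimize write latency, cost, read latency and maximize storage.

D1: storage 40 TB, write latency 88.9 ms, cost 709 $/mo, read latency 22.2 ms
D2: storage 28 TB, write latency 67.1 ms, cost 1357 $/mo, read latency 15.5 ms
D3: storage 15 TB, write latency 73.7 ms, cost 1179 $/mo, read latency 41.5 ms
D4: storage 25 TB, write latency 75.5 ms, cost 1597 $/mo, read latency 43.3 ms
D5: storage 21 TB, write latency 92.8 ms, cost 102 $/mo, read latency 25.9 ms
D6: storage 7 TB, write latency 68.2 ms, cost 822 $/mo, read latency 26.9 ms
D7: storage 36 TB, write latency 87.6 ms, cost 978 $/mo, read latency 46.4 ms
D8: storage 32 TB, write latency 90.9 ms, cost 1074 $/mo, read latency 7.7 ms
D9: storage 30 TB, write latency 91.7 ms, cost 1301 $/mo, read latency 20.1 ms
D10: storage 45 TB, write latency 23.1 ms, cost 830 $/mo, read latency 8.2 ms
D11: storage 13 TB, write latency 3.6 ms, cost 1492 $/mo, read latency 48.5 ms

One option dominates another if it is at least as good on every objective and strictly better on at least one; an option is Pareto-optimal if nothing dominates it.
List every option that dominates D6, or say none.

none

D1: worse on write latency (88.9 vs 68.2).
D2: worse on cost (1357 vs 822).
D3: worse on write latency (73.7 vs 68.2).
D4: worse on write latency (75.5 vs 68.2).
D5: worse on write latency (92.8 vs 68.2).
D7: worse on write latency (87.6 vs 68.2).
D8: worse on write latency (90.9 vs 68.2).
D9: worse on write latency (91.7 vs 68.2).
D10: worse on cost (830 vs 822).
D11: worse on cost (1492 vs 822).
No option dominates D6.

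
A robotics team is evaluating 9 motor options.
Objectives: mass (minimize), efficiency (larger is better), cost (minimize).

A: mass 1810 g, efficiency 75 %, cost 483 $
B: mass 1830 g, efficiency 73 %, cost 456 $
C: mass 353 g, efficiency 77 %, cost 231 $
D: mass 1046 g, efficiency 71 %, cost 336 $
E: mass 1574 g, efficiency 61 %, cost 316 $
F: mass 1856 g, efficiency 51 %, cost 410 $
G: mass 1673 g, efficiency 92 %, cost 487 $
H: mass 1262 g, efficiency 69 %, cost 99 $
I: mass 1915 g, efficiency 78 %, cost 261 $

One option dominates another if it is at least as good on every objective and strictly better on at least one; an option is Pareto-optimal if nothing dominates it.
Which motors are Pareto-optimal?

A: dominated by C (mass 353≤1810, efficiency 77≥75, cost 231≤483).
B: dominated by C (mass 353≤1830, efficiency 77≥73, cost 231≤456).
C: not dominated (best mass).
D: dominated by C (mass 353≤1046, efficiency 77≥71, cost 231≤336).
E: dominated by C (mass 353≤1574, efficiency 77≥61, cost 231≤316).
F: dominated by C (mass 353≤1856, efficiency 77≥51, cost 231≤410).
G: not dominated (best efficiency).
H: not dominated (best cost).
I: not dominated.

C, G, H, I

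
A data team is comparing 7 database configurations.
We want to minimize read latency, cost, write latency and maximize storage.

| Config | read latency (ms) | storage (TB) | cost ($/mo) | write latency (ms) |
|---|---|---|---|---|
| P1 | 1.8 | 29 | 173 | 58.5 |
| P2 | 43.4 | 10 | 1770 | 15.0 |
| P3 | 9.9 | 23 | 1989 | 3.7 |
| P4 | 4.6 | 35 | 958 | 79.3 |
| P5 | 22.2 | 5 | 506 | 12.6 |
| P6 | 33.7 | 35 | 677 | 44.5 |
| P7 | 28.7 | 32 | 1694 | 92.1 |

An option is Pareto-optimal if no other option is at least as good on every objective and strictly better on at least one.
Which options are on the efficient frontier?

P1: not dominated (best read latency).
P2: not dominated.
P3: not dominated (best write latency).
P4: not dominated.
P5: not dominated.
P6: not dominated.
P7: dominated by P4 (read latency 4.6≤28.7, storage 35≥32, cost 958≤1694, write latency 79.3≤92.1).

P1, P2, P3, P4, P5, P6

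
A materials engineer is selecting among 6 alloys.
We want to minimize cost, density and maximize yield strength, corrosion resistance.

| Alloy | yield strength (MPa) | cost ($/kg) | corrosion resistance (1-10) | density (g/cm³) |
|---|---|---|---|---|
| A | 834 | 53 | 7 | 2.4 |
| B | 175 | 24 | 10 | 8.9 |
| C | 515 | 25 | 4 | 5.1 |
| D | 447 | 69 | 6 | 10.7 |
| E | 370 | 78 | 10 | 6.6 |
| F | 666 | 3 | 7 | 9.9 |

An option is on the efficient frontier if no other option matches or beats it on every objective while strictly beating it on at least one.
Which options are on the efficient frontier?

A, B, C, E, F

A: not dominated (best yield strength).
B: not dominated.
C: not dominated.
D: dominated by A (yield strength 834≥447, cost 53≤69, corrosion resistance 7≥6, density 2.4≤10.7).
E: not dominated.
F: not dominated (best cost).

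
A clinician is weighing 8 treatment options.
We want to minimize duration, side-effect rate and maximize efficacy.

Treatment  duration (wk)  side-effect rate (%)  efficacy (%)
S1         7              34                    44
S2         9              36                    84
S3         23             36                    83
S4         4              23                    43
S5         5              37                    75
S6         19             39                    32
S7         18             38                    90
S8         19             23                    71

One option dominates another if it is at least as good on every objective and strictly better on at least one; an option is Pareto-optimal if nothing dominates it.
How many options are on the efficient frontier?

6

S1: not dominated.
S2: not dominated.
S3: dominated by S2 (duration 9≤23, side-effect rate 36≤36, efficacy 84≥83).
S4: not dominated (best duration).
S5: not dominated.
S6: dominated by S1 (duration 7≤19, side-effect rate 34≤39, efficacy 44≥32).
S7: not dominated (best efficacy).
S8: not dominated.
Pareto-optimal: S1, S2, S4, S5, S7, S8 → 6.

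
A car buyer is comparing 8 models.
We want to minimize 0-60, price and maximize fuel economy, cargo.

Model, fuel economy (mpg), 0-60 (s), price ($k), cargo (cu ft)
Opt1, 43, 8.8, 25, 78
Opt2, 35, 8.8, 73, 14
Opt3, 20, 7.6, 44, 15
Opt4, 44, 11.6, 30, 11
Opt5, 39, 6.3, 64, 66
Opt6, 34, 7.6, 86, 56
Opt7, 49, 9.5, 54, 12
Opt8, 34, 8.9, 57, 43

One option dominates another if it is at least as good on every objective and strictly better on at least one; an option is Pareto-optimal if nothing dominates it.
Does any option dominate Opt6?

Opt5 vs Opt6: fuel economy 39≥34, 0-60 6.3≤7.6, price 64≤86, cargo 66≥56 — Opt5 is at least as good on every objective and strictly better on at least one, so Opt5 dominates Opt6.

Yes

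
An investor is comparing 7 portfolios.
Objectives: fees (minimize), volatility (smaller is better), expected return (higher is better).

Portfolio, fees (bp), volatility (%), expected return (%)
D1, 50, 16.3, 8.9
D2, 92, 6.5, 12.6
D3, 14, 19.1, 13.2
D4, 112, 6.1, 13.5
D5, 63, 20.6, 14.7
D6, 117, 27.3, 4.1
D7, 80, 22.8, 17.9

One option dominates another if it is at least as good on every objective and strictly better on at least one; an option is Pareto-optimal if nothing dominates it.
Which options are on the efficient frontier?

D1, D2, D3, D4, D5, D7

D1: not dominated.
D2: not dominated.
D3: not dominated (best fees).
D4: not dominated (best volatility).
D5: not dominated.
D6: dominated by D1 (fees 50≤117, volatility 16.3≤27.3, expected return 8.9≥4.1).
D7: not dominated (best expected return).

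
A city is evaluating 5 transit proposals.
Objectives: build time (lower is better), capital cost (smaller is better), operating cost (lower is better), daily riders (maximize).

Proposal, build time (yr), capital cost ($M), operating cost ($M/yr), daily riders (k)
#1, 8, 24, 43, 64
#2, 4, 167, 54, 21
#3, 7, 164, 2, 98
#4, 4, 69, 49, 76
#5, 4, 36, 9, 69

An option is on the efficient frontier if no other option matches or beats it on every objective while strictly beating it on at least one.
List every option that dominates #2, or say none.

#4: build time 4≤4, capital cost 69≤167, operating cost 49≤54, daily riders 76≥21 — dominates #2.
#5: build time 4≤4, capital cost 36≤167, operating cost 9≤54, daily riders 69≥21 — dominates #2.
Others (#1, #3) are each worse than #2 on at least one objective.

#4, #5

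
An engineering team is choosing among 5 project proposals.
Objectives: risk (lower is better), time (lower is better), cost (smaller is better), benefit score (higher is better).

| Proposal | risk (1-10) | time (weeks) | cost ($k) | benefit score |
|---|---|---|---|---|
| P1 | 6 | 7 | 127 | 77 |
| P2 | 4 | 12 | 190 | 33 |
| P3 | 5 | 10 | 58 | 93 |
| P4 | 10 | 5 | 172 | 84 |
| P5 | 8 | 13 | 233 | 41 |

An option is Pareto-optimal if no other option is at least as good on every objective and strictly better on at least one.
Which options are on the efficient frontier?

P1: not dominated.
P2: not dominated (best risk).
P3: not dominated (best cost).
P4: not dominated (best time).
P5: dominated by P1 (risk 6≤8, time 7≤13, cost 127≤233, benefit score 77≥41).

P1, P2, P3, P4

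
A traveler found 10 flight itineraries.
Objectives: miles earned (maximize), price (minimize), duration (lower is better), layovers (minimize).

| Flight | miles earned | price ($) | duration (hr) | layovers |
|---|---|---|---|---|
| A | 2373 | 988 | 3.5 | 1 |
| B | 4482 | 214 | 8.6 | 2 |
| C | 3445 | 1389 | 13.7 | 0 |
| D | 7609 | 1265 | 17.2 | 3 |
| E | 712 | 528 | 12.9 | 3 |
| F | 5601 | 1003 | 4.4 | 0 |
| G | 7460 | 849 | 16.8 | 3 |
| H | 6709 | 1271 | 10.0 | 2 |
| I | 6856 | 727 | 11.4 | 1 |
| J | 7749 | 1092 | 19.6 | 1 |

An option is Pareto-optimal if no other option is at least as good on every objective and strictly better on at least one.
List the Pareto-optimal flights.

A: not dominated (best duration).
B: not dominated (best price).
C: dominated by F (miles earned 5601≥3445, price 1003≤1389, duration 4.4≤13.7, layovers 0≤0).
D: not dominated.
E: dominated by B (miles earned 4482≥712, price 214≤528, duration 8.6≤12.9, layovers 2≤3).
F: not dominated.
G: not dominated.
H: not dominated.
I: not dominated.
J: not dominated (best miles earned).

A, B, D, F, G, H, I, J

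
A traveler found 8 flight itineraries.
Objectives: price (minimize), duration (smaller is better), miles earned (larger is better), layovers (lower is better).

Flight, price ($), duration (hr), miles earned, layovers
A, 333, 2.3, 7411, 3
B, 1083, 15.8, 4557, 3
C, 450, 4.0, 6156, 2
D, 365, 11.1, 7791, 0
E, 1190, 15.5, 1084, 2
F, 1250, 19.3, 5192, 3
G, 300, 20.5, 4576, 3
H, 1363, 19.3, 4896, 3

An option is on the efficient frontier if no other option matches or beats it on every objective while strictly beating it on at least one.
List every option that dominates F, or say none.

A: price 333≤1250, duration 2.3≤19.3, miles earned 7411≥5192, layovers 3≤3 — dominates F.
C: price 450≤1250, duration 4.0≤19.3, miles earned 6156≥5192, layovers 2≤3 — dominates F.
D: price 365≤1250, duration 11.1≤19.3, miles earned 7791≥5192, layovers 0≤3 — dominates F.
Others (B, E, G, H) are each worse than F on at least one objective.

A, C, D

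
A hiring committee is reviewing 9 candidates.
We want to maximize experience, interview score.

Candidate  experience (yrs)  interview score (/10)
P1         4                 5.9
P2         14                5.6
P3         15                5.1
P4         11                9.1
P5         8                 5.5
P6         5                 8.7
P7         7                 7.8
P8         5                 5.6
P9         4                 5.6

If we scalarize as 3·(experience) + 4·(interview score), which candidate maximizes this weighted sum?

P4

P1: 3·4 + 4·5.9 = 35.6
P2: 3·14 + 4·5.6 = 64.4
P3: 3·15 + 4·5.1 = 65.4
P4: 3·11 + 4·9.1 = 69.4
P5: 3·8 + 4·5.5 = 46.0
P6: 3·5 + 4·8.7 = 49.8
P7: 3·7 + 4·7.8 = 52.2
P8: 3·5 + 4·5.6 = 37.4
P9: 3·4 + 4·5.6 = 34.4
Highest: P4 at 69.4.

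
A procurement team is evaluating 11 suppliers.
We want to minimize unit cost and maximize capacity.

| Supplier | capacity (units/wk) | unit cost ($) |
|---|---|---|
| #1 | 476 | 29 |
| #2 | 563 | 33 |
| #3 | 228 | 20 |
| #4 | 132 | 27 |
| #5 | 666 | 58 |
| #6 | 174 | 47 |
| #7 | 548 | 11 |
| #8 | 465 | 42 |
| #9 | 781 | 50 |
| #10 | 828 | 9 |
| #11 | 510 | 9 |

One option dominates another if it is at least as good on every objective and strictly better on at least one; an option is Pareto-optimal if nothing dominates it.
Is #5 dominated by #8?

#8 vs #5: #8 is worse on capacity (465 vs 666), so it does not dominate #5.

No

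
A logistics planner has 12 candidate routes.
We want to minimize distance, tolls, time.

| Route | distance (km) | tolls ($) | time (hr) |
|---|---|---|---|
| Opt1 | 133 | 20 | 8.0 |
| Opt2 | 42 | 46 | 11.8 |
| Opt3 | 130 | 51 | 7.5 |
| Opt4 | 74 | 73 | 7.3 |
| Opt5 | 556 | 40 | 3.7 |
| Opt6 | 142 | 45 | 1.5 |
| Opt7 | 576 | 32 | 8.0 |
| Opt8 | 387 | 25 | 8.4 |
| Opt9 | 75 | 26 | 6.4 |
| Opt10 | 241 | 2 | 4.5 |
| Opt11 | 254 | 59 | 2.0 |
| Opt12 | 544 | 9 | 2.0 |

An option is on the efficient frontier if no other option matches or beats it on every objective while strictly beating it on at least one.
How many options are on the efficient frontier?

Opt1: not dominated.
Opt2: not dominated (best distance).
Opt3: dominated by Opt9 (distance 75≤130, tolls 26≤51, time 6.4≤7.5).
Opt4: not dominated.
Opt5: dominated by Opt12 (distance 544≤556, tolls 9≤40, time 2.0≤3.7).
Opt6: not dominated (best time).
Opt7: dominated by Opt1 (distance 133≤576, tolls 20≤32, time 8.0≤8.0).
Opt8: dominated by Opt1 (distance 133≤387, tolls 20≤25, time 8.0≤8.4).
Opt9: not dominated.
Opt10: not dominated (best tolls).
Opt11: dominated by Opt6 (distance 142≤254, tolls 45≤59, time 1.5≤2.0).
Opt12: not dominated.
Pareto-optimal: Opt1, Opt2, Opt4, Opt6, Opt9, Opt10, Opt12 → 7.

7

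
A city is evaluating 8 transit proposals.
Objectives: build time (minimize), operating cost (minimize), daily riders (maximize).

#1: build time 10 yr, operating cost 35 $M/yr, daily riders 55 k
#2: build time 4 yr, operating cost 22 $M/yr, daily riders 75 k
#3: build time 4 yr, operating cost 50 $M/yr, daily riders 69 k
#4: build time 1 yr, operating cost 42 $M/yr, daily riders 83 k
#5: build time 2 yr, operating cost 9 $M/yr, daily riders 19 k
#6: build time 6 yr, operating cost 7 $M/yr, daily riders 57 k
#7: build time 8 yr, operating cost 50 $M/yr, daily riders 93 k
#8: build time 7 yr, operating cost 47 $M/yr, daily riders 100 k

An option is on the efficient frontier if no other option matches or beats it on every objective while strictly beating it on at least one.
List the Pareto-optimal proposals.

#1: dominated by #2 (build time 4≤10, operating cost 22≤35, daily riders 75≥55).
#2: not dominated.
#3: dominated by #2 (build time 4≤4, operating cost 22≤50, daily riders 75≥69).
#4: not dominated (best build time).
#5: not dominated.
#6: not dominated (best operating cost).
#7: dominated by #8 (build time 7≤8, operating cost 47≤50, daily riders 100≥93).
#8: not dominated (best daily riders).

#2, #4, #5, #6, #8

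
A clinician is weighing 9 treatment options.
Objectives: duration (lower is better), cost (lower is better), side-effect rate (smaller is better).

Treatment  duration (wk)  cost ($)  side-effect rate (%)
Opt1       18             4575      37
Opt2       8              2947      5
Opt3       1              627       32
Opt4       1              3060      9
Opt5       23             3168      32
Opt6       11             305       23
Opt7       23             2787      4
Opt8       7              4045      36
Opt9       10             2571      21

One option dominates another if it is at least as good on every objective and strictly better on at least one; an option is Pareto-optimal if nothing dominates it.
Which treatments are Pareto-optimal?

Opt1: dominated by Opt2 (duration 8≤18, cost 2947≤4575, side-effect rate 5≤37).
Opt2: not dominated.
Opt3: not dominated.
Opt4: not dominated.
Opt5: dominated by Opt2 (duration 8≤23, cost 2947≤3168, side-effect rate 5≤32).
Opt6: not dominated (best cost).
Opt7: not dominated (best side-effect rate).
Opt8: dominated by Opt3 (duration 1≤7, cost 627≤4045, side-effect rate 32≤36).
Opt9: not dominated.

Opt2, Opt3, Opt4, Opt6, Opt7, Opt9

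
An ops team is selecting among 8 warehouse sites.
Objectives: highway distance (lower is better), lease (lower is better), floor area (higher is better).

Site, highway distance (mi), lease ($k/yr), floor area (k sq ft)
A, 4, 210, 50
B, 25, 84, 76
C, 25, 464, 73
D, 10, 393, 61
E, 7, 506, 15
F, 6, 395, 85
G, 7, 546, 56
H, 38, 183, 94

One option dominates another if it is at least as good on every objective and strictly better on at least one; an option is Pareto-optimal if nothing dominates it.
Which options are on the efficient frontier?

A, B, D, F, H

A: not dominated (best highway distance).
B: not dominated (best lease).
C: dominated by B (highway distance 25≤25, lease 84≤464, floor area 76≥73).
D: not dominated.
E: dominated by A (highway distance 4≤7, lease 210≤506, floor area 50≥15).
F: not dominated.
G: dominated by F (highway distance 6≤7, lease 395≤546, floor area 85≥56).
H: not dominated (best floor area).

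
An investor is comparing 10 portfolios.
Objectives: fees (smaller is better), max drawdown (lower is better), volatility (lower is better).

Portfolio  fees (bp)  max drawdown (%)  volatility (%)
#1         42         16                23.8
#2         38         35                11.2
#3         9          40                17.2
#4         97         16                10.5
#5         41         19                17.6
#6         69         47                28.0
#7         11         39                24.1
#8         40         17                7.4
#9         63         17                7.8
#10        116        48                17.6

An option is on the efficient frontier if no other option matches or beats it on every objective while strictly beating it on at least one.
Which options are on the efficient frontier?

#1: not dominated.
#2: not dominated.
#3: not dominated (best fees).
#4: not dominated.
#5: dominated by #8 (fees 40≤41, max drawdown 17≤19, volatility 7.4≤17.6).
#6: dominated by #1 (fees 42≤69, max drawdown 16≤47, volatility 23.8≤28.0).
#7: not dominated.
#8: not dominated (best volatility).
#9: dominated by #8 (fees 40≤63, max drawdown 17≤17, volatility 7.4≤7.8).
#10: dominated by #2 (fees 38≤116, max drawdown 35≤48, volatility 11.2≤17.6).

#1, #2, #3, #4, #7, #8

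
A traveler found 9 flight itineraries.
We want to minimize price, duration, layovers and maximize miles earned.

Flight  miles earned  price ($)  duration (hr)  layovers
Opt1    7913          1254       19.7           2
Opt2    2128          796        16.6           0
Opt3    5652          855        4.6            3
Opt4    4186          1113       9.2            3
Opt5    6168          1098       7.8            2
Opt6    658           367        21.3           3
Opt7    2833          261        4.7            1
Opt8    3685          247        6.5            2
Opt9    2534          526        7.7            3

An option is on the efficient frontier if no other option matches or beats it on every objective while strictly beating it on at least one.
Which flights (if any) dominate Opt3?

none

Opt1: worse on price (1254 vs 855).
Opt2: worse on miles earned (2128 vs 5652).
Opt4: worse on miles earned (4186 vs 5652).
Opt5: worse on price (1098 vs 855).
Opt6: worse on miles earned (658 vs 5652).
Opt7: worse on miles earned (2833 vs 5652).
Opt8: worse on miles earned (3685 vs 5652).
Opt9: worse on miles earned (2534 vs 5652).
No option dominates Opt3.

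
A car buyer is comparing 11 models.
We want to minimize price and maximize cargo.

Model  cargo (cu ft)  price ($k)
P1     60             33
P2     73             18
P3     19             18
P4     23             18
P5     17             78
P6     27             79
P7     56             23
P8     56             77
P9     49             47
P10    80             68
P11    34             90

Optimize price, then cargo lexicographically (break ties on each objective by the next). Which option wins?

P2

First minimize price: best is 18, kept {P2, P3, P4}.
Then maximize cargo: best is 73, kept {P2}.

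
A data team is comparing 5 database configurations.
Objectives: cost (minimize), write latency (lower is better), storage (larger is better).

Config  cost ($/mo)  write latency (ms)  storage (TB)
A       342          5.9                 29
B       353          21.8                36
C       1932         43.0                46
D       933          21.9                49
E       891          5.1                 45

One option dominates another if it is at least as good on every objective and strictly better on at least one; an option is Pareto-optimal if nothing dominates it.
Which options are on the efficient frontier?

A: not dominated (best cost).
B: not dominated.
C: dominated by D (cost 933≤1932, write latency 21.9≤43.0, storage 49≥46).
D: not dominated (best storage).
E: not dominated (best write latency).

A, B, D, E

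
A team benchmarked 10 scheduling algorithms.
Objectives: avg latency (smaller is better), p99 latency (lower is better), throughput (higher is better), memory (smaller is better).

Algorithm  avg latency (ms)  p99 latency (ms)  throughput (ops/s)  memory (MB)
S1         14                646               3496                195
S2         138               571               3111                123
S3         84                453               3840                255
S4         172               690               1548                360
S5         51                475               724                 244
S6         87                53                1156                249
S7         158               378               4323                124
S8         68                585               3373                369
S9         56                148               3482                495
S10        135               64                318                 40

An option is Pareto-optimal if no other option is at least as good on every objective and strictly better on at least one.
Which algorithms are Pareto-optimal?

S1, S2, S3, S5, S6, S7, S8, S9, S10

S1: not dominated (best avg latency).
S2: not dominated.
S3: not dominated.
S4: dominated by S1 (avg latency 14≤172, p99 latency 646≤690, throughput 3496≥1548, memory 195≤360).
S5: not dominated.
S6: not dominated (best p99 latency).
S7: not dominated (best throughput).
S8: not dominated.
S9: not dominated.
S10: not dominated (best memory).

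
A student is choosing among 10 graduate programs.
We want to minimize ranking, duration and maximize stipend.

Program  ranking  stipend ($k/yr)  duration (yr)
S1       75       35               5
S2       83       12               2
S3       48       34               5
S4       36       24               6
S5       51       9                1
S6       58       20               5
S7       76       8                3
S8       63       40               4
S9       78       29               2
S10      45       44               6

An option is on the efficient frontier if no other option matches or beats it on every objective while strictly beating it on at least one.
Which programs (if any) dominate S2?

S9: ranking 78≤83, stipend 29≥12, duration 2≤2 — dominates S2.
Others (S1, S3, S4, S5, S6, S7, S8, S10) are each worse than S2 on at least one objective.

S9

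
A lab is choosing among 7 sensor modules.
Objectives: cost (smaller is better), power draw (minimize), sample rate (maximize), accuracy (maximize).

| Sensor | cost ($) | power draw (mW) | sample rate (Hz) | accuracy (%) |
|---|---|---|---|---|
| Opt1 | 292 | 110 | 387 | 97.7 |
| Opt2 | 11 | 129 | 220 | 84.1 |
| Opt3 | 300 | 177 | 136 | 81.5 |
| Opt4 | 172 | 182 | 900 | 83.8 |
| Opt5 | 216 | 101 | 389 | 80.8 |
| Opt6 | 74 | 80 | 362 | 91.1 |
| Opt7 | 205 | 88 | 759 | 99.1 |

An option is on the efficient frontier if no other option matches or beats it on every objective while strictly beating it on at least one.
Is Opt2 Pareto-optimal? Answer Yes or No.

Opt1: worse on cost (292 vs 11).
Opt3: worse on cost (300 vs 11).
Opt4: worse on cost (172 vs 11).
Opt5: worse on cost (216 vs 11).
Opt6: worse on cost (74 vs 11).
Opt7: worse on cost (205 vs 11).
No option is at least as good as Opt2 on every objective and strictly better on one.

Yes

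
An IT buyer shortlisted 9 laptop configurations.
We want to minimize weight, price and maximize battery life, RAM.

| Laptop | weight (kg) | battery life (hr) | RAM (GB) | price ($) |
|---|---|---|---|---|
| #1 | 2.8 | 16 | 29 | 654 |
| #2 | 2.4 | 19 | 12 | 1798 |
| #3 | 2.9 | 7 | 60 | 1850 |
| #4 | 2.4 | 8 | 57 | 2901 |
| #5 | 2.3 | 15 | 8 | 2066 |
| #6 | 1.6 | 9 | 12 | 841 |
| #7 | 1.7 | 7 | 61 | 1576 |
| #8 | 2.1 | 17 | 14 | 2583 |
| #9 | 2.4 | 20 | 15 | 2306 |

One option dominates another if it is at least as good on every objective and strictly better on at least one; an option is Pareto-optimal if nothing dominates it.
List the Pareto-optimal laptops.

#1, #2, #4, #5, #6, #7, #8, #9

#1: not dominated (best price).
#2: not dominated.
#3: dominated by #7 (weight 1.7≤2.9, battery life 7≥7, RAM 61≥60, price 1576≤1850).
#4: not dominated.
#5: not dominated.
#6: not dominated (best weight).
#7: not dominated (best RAM).
#8: not dominated.
#9: not dominated (best battery life).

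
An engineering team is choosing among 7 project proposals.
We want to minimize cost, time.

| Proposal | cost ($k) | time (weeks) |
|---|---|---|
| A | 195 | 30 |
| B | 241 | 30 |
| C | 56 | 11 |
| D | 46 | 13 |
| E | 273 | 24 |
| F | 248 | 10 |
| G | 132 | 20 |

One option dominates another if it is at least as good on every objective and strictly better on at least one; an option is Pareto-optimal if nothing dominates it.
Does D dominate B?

D vs B: cost 46≤241, time 13≤30 — D is at least as good on every objective with at least one strict improvement.

Yes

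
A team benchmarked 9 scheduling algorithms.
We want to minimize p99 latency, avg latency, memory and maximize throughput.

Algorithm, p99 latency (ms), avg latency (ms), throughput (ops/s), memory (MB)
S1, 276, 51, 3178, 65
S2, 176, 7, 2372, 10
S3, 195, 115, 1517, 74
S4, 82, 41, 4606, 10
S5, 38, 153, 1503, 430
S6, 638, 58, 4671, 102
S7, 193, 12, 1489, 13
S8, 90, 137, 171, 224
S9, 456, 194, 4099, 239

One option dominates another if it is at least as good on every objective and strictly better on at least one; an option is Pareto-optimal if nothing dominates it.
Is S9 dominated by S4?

Yes

S4 vs S9: p99 latency 82≤456, avg latency 41≤194, throughput 4606≥4099, memory 10≤239 — S4 is at least as good on every objective with at least one strict improvement.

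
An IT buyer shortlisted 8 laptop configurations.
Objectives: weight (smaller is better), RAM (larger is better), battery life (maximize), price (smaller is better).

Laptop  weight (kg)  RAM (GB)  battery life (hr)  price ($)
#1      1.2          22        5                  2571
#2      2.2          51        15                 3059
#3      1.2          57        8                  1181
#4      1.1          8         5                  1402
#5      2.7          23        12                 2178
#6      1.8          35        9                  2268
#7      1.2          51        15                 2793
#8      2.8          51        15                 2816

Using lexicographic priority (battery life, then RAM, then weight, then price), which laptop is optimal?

First maximize battery life: best is 15, kept {#2, #7, #8}.
Then maximize RAM: best is 51, kept {#2, #7, #8}.
Then minimize weight: best is 1.2, kept {#7}.

#7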